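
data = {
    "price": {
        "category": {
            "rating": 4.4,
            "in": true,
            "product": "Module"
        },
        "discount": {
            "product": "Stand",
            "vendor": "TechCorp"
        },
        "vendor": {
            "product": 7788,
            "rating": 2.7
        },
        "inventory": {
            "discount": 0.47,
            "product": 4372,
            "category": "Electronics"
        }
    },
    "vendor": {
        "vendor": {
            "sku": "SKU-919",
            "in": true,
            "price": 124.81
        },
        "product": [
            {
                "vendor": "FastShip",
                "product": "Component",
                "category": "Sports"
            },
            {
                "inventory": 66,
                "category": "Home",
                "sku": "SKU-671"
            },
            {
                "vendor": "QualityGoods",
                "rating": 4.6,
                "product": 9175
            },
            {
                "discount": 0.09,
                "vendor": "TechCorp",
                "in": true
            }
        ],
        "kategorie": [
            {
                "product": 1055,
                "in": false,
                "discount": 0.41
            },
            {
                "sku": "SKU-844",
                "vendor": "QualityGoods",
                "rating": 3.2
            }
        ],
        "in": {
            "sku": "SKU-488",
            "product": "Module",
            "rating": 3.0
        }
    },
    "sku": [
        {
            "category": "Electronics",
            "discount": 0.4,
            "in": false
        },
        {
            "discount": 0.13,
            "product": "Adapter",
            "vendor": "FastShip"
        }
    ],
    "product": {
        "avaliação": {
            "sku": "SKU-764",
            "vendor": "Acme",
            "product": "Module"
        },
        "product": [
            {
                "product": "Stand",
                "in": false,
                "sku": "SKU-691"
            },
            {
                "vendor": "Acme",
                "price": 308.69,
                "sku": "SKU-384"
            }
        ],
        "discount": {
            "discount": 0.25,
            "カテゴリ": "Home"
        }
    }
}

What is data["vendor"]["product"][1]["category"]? "Home"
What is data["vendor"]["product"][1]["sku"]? "SKU-671"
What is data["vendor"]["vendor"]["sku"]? "SKU-919"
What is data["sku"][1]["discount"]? 0.13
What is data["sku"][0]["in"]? False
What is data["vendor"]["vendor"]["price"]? 124.81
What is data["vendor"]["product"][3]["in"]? True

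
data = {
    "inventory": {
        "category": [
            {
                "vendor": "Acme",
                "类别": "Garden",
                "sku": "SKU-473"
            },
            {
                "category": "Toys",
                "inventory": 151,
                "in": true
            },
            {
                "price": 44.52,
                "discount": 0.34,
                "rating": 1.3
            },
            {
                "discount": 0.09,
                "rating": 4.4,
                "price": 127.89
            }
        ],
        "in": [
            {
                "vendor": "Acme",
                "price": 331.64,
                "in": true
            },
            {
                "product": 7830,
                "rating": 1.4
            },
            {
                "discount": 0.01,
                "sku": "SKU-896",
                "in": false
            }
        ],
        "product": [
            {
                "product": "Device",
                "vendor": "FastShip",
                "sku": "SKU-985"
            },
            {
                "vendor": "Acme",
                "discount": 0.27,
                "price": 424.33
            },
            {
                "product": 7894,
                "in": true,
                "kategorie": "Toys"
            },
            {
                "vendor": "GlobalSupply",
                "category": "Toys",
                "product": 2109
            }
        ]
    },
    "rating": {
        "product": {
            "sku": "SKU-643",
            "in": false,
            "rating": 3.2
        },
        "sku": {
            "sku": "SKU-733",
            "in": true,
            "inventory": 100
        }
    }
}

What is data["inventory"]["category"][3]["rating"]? 4.4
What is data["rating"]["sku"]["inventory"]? 100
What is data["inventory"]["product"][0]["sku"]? "SKU-985"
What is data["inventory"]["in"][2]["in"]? False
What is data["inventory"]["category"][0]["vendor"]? "Acme"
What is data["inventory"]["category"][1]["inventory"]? 151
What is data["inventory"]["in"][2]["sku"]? "SKU-896"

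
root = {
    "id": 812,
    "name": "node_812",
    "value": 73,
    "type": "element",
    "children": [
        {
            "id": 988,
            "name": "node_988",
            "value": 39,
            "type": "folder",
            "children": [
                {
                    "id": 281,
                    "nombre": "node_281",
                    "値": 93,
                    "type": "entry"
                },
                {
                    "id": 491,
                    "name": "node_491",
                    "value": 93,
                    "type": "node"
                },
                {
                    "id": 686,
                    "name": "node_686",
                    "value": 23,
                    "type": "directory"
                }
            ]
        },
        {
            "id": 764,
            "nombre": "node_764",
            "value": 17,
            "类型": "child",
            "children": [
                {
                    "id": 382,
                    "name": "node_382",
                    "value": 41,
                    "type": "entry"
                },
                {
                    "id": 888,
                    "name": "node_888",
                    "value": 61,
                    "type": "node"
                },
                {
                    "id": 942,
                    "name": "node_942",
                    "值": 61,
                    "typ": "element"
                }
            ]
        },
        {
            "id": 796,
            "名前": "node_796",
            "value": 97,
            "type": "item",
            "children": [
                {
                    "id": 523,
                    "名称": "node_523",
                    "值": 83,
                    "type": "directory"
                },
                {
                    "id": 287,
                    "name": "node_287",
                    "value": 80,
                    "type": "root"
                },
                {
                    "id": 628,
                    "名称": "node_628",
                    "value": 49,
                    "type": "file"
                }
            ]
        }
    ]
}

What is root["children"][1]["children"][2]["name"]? "node_942"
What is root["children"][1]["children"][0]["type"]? "entry"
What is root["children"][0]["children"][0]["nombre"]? "node_281"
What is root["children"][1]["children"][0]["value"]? 41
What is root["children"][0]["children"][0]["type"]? "entry"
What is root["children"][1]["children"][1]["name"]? "node_888"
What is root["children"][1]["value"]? 17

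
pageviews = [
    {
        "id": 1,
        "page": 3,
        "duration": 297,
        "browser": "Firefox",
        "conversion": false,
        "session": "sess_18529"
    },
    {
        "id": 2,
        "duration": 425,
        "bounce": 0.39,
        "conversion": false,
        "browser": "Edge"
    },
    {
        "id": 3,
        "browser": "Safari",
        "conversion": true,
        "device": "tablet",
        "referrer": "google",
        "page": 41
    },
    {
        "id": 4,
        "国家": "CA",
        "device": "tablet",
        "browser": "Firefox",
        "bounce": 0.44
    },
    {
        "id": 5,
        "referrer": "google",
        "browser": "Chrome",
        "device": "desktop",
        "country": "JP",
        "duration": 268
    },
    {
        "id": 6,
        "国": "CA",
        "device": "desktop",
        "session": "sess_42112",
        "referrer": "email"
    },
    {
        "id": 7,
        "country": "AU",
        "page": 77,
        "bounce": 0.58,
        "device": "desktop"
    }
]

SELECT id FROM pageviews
[1, 2, 3, 4, 5, 6, 7]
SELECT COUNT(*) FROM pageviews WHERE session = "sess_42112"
1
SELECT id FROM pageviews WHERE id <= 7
[1, 2, 3, 4, 5, 6, 7]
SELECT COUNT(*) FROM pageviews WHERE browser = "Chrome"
1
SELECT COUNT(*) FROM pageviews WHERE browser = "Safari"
1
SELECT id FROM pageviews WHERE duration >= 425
[2]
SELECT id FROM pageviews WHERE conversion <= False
[1, 2]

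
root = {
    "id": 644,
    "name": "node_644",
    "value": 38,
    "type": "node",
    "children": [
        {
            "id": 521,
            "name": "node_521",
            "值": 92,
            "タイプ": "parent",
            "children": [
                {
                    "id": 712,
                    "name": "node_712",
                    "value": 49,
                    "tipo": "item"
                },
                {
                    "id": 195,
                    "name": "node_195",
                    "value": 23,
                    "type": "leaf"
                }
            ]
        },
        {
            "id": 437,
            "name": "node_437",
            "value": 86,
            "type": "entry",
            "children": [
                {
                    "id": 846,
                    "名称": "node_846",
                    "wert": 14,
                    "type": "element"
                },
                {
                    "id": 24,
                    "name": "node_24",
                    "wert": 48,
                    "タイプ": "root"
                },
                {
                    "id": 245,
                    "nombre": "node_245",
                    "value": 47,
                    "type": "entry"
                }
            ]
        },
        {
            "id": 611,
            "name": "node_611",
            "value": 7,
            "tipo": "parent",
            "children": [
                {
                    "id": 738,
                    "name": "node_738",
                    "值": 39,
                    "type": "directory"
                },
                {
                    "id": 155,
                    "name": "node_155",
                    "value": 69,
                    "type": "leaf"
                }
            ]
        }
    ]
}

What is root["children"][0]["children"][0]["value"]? 49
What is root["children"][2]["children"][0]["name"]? "node_738"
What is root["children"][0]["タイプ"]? "parent"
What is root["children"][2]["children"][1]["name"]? "node_155"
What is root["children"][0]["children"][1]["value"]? 23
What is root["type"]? "node"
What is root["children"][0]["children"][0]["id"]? 712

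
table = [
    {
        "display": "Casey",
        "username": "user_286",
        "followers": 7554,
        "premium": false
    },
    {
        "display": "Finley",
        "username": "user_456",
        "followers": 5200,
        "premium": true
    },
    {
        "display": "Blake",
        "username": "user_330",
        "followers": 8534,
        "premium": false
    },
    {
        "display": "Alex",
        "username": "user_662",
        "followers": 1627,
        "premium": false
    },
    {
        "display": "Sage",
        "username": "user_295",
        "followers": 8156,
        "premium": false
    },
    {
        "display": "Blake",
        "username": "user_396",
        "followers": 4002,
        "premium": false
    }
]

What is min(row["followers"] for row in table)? 1627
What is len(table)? 6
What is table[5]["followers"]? 4002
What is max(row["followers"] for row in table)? 8534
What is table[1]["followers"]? 5200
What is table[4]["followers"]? 8156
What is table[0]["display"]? "Casey"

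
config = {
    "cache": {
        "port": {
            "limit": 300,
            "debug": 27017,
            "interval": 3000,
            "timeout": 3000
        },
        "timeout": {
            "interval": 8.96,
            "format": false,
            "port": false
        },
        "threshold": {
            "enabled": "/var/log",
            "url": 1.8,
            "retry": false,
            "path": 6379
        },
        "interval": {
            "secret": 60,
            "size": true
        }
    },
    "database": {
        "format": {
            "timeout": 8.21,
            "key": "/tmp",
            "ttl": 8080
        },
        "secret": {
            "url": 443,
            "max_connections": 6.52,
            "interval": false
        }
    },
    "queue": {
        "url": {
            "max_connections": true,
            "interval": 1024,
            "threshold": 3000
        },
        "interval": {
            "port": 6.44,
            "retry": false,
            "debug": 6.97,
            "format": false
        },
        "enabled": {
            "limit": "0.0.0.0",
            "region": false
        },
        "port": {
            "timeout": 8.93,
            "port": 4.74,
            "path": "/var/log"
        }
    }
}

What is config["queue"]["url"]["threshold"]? 3000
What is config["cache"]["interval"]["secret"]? 60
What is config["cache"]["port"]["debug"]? 27017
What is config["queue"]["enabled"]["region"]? False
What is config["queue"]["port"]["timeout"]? 8.93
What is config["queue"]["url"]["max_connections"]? True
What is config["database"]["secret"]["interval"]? False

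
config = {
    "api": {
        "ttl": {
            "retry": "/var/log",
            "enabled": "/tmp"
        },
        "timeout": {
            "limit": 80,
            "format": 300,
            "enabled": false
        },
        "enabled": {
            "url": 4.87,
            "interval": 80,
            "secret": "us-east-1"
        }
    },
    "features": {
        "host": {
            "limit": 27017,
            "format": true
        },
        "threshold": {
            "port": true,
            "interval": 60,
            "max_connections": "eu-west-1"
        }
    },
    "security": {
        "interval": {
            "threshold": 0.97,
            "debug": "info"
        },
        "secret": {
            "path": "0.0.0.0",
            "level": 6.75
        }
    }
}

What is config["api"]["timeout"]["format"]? 300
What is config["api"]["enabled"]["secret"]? "us-east-1"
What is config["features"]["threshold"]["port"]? True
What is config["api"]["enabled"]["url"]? 4.87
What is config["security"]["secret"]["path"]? "0.0.0.0"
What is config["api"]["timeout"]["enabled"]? False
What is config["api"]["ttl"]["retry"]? "/var/log"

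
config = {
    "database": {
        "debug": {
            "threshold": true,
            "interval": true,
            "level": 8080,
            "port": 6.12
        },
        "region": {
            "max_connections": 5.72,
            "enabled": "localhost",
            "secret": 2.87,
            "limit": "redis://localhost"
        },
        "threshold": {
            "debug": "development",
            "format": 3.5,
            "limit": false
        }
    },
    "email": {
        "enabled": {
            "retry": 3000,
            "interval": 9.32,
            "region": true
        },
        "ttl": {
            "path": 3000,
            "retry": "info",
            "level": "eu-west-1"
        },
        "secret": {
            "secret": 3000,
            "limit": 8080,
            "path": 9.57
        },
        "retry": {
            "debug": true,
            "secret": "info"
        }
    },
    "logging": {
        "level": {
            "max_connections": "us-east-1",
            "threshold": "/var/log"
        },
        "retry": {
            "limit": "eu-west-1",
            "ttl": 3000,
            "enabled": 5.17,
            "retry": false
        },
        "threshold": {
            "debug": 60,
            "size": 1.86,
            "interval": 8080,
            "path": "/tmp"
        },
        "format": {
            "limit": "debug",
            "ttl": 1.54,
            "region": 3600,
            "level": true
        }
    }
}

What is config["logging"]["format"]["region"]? 3600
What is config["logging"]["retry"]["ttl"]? 3000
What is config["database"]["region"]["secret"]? 2.87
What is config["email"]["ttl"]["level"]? "eu-west-1"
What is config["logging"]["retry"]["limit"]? "eu-west-1"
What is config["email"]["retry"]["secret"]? "info"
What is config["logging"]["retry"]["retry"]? False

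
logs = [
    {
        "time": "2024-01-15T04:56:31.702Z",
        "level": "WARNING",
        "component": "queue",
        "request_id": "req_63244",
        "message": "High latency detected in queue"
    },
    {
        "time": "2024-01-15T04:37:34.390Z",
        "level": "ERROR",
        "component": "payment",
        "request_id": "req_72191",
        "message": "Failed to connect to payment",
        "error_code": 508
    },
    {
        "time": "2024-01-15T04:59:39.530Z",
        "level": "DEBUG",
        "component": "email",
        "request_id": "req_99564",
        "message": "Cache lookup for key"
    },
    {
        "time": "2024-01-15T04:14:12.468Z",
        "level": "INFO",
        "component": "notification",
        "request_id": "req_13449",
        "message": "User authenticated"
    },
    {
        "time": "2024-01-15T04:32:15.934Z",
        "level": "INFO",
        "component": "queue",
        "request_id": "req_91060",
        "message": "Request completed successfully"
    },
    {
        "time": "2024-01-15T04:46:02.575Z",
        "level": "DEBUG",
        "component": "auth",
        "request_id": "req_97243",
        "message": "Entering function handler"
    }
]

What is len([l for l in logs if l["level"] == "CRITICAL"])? 0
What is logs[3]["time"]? "2024-01-15T04:14:12.468Z"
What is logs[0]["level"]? "WARNING"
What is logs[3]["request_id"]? "req_13449"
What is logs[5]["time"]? "2024-01-15T04:46:02.575Z"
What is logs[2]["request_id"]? "req_99564"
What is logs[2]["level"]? "DEBUG"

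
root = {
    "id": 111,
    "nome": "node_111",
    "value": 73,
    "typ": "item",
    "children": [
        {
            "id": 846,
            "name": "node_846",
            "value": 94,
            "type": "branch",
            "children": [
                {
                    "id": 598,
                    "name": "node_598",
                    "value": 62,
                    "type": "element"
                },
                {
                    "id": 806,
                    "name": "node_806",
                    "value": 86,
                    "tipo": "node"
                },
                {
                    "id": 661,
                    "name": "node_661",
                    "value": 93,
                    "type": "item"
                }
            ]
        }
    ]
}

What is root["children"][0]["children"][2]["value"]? 93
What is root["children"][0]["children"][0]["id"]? 598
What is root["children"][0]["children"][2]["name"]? "node_661"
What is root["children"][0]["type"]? "branch"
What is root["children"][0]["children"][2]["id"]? 661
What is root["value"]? 73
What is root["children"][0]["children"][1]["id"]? 806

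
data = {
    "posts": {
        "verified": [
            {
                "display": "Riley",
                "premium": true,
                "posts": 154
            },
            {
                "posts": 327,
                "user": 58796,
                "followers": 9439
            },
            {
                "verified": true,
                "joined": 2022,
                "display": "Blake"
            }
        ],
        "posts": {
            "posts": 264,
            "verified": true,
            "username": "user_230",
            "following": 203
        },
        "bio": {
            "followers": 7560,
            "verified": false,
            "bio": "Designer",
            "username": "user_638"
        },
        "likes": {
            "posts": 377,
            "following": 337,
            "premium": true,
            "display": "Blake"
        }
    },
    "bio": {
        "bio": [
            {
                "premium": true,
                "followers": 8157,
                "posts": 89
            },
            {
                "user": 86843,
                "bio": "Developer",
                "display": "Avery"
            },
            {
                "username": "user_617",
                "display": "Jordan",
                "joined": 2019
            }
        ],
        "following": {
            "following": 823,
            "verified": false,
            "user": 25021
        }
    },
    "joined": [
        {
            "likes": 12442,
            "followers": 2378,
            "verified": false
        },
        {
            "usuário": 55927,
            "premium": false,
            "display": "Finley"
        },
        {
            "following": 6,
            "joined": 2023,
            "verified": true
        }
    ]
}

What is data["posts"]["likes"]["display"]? "Blake"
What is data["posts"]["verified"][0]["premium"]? True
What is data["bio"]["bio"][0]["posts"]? 89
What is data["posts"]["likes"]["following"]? 337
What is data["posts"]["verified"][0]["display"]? "Riley"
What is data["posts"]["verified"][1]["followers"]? 9439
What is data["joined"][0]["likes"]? 12442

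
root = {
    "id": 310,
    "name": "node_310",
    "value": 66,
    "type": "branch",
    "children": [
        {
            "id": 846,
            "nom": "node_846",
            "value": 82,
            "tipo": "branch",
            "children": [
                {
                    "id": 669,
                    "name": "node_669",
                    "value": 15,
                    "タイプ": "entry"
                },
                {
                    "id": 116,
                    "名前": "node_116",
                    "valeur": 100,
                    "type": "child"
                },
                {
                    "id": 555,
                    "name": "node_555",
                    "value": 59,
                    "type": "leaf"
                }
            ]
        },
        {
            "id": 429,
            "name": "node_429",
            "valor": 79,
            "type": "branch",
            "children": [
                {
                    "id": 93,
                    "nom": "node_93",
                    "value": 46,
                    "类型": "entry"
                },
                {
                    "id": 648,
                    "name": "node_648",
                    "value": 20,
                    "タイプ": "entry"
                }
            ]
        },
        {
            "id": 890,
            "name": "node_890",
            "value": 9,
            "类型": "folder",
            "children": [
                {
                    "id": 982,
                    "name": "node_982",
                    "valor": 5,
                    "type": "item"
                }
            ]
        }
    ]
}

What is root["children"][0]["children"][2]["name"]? "node_555"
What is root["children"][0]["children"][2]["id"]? 555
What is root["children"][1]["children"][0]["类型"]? "entry"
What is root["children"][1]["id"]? 429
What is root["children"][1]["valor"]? 79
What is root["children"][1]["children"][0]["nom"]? "node_93"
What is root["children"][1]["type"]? "branch"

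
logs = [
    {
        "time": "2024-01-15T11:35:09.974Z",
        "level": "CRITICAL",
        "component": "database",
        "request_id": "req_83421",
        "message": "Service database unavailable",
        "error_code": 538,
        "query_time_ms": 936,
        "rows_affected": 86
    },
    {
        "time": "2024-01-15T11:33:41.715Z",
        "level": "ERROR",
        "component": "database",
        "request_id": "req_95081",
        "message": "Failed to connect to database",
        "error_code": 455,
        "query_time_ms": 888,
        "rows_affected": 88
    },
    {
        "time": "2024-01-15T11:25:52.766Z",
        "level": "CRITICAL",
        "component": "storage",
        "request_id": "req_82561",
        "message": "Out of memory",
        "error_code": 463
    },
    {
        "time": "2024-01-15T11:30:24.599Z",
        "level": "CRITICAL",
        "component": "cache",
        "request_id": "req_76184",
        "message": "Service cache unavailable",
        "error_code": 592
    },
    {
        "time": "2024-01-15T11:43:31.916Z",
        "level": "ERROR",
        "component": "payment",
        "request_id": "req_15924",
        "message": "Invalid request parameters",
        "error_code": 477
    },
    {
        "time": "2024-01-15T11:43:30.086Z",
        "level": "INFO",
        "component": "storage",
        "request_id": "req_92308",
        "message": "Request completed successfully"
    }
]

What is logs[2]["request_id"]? "req_82561"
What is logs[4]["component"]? "payment"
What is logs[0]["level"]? "CRITICAL"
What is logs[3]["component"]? "cache"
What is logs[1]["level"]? "ERROR"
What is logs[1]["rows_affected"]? 88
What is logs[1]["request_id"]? "req_95081"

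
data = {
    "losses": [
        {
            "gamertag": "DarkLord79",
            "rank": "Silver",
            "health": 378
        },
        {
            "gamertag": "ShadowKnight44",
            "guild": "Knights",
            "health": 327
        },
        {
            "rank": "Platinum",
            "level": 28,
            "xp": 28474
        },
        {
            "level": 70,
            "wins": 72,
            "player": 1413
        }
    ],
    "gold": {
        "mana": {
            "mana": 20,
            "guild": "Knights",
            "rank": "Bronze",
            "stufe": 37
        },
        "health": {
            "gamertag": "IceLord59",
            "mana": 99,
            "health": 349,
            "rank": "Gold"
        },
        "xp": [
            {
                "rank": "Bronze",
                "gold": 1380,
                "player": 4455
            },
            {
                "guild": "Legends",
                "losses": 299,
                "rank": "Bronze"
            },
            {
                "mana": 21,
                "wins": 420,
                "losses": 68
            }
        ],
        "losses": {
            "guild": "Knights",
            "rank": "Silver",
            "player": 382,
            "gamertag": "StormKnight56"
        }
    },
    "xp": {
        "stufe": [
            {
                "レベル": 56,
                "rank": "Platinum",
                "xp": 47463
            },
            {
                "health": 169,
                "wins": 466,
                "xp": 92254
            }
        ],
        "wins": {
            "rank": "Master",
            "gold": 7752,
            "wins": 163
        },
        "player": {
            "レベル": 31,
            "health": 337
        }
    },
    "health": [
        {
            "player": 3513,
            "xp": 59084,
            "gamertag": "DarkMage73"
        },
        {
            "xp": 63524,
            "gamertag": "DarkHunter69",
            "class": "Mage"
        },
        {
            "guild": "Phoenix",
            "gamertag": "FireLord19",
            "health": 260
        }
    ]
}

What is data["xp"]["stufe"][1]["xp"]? 92254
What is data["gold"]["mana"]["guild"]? "Knights"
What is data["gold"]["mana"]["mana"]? 20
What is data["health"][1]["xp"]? 63524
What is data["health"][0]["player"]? 3513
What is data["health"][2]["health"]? 260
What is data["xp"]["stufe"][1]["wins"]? 466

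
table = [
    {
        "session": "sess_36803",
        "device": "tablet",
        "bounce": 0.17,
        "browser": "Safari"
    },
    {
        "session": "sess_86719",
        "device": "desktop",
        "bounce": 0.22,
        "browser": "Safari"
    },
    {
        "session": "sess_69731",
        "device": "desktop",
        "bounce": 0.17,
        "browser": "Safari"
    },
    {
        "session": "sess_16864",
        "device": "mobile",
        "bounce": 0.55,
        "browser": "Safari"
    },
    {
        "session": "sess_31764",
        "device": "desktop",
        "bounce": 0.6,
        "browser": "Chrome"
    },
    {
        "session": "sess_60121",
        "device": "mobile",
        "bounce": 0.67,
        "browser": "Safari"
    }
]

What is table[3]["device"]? "mobile"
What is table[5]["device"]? "mobile"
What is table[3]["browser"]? "Safari"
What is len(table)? 6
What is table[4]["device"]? "desktop"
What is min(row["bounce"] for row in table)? 0.17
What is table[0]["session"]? "sess_36803"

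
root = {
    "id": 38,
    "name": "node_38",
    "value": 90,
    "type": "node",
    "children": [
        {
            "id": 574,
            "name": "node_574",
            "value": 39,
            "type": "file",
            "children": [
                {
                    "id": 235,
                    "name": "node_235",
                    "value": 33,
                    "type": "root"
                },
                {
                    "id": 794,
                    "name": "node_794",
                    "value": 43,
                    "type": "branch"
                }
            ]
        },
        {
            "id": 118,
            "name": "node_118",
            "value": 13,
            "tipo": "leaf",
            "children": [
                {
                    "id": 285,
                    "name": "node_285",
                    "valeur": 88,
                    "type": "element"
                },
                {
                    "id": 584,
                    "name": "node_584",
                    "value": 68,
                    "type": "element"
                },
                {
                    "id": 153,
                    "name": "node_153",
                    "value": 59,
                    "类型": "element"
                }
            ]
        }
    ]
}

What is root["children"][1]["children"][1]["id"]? 584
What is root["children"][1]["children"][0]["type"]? "element"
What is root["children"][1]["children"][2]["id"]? 153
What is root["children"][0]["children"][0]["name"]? "node_235"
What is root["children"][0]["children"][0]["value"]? 33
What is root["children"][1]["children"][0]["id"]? 285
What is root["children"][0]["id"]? 574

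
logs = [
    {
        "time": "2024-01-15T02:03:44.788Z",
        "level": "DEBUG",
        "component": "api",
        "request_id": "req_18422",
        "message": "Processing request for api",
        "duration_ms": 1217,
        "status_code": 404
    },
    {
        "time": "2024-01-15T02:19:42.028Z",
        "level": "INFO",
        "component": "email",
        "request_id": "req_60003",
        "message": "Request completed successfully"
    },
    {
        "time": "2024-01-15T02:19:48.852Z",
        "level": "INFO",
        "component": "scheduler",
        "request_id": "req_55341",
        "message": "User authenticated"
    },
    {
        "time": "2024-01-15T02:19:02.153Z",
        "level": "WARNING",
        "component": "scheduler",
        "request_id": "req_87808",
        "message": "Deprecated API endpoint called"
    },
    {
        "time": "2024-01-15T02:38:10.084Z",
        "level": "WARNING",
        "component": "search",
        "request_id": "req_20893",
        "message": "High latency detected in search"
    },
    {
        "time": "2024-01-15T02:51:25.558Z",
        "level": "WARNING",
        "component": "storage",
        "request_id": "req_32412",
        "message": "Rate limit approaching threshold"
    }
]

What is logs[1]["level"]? "INFO"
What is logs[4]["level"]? "WARNING"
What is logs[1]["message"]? "Request completed successfully"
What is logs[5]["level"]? "WARNING"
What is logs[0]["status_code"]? 404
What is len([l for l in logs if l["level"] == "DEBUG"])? 1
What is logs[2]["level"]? "INFO"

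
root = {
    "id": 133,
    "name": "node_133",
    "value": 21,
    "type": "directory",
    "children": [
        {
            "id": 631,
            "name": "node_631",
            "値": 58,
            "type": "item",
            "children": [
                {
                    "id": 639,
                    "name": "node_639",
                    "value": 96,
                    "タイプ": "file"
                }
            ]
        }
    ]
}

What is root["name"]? "node_133"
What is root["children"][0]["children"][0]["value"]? 96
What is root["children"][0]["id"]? 631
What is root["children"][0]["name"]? "node_631"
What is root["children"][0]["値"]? 58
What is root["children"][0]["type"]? "item"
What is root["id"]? 133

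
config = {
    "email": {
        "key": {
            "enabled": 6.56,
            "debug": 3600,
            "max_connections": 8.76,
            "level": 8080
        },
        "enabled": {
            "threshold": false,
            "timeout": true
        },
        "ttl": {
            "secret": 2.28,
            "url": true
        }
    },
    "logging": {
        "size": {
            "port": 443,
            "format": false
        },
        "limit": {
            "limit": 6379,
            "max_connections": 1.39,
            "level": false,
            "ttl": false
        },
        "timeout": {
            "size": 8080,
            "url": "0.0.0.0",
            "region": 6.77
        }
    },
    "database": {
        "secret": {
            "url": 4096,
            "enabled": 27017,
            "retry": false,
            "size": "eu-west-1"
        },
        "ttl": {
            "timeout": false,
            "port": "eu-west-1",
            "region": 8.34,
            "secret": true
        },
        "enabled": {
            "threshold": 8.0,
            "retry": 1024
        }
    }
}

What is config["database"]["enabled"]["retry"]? 1024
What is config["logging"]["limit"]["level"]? False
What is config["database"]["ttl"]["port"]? "eu-west-1"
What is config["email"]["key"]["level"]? 8080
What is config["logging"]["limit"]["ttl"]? False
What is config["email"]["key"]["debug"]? 3600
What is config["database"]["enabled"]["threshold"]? 8.0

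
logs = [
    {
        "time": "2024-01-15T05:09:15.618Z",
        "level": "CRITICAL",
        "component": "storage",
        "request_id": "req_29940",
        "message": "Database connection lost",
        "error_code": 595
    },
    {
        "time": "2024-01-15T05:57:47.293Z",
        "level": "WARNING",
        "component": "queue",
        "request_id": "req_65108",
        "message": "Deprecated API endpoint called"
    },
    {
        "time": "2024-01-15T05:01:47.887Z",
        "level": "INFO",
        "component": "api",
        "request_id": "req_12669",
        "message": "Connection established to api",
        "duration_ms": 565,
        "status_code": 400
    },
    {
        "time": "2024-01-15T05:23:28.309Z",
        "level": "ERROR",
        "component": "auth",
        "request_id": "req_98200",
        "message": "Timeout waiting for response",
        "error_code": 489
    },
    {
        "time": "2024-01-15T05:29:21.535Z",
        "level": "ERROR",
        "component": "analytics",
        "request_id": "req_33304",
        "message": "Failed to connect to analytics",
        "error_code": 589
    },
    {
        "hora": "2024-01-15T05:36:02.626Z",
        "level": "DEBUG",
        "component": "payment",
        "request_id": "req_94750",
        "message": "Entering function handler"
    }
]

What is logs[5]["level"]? "DEBUG"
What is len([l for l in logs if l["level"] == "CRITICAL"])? 1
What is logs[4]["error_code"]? 589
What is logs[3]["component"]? "auth"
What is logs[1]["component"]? "queue"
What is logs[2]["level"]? "INFO"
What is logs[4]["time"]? "2024-01-15T05:29:21.535Z"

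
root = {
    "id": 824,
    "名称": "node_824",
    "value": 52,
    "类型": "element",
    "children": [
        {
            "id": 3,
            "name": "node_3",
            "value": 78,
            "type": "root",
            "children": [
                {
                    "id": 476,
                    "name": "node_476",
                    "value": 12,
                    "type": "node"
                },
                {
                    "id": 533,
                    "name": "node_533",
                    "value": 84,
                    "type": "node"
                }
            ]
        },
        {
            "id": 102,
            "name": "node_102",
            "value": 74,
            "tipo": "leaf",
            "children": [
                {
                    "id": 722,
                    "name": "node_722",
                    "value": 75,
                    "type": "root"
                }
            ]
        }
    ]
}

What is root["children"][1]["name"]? "node_102"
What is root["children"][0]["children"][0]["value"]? 12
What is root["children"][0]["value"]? 78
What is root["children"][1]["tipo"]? "leaf"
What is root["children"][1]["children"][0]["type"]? "root"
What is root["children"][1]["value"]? 74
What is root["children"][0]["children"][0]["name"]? "node_476"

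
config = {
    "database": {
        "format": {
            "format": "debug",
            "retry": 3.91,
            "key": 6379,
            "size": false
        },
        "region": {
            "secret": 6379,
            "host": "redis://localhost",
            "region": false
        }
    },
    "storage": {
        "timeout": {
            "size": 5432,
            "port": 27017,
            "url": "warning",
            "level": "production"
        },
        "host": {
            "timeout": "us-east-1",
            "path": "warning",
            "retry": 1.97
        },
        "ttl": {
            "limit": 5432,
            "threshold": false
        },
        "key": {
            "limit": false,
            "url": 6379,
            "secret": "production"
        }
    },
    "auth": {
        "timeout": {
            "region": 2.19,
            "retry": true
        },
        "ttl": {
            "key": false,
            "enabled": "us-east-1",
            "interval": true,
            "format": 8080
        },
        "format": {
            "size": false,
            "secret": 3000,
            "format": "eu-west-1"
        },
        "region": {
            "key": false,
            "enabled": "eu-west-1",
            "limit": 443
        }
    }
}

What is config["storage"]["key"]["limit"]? False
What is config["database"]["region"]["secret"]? 6379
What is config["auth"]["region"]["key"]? False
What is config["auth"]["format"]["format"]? "eu-west-1"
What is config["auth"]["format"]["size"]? False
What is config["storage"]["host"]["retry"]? 1.97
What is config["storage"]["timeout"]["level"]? "production"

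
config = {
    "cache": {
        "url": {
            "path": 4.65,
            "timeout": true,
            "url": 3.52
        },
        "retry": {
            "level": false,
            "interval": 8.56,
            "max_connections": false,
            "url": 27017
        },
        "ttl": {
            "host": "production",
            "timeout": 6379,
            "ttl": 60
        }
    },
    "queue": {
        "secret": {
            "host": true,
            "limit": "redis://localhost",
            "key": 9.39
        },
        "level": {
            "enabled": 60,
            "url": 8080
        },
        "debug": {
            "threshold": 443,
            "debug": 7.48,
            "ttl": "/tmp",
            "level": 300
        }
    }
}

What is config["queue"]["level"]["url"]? 8080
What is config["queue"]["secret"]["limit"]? "redis://localhost"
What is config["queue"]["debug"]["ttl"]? "/tmp"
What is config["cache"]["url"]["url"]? 3.52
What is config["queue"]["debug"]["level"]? 300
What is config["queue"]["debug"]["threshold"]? 443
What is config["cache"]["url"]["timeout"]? True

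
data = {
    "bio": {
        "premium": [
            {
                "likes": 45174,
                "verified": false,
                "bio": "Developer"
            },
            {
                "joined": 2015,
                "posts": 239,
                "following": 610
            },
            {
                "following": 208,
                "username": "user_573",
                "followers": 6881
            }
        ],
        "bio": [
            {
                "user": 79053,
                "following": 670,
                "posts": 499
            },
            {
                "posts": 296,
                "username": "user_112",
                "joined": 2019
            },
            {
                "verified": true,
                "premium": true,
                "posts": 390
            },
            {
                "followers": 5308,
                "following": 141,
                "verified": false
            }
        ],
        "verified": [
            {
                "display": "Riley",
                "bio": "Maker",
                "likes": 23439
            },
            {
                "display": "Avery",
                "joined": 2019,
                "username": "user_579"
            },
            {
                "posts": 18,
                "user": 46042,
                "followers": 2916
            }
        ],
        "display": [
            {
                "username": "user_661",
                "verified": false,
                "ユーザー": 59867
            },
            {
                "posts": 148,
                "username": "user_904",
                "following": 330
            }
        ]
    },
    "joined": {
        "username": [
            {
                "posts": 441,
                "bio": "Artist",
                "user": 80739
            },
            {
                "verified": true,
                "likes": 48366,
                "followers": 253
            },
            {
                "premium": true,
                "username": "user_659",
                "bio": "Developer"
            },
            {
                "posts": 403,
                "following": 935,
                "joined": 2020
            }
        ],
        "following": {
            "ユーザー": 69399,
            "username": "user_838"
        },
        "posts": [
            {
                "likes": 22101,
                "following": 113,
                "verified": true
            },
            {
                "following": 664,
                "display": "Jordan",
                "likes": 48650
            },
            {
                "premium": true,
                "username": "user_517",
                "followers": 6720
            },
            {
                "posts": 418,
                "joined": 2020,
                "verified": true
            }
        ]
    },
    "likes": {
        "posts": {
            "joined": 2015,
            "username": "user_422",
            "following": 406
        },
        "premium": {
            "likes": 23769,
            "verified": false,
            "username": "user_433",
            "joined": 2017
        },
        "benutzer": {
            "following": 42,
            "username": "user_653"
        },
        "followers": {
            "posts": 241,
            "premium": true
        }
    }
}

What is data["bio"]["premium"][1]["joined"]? 2015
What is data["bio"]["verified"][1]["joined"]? 2019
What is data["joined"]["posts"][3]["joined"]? 2020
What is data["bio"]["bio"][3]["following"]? 141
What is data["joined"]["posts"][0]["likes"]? 22101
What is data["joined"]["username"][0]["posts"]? 441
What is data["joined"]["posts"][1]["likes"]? 48650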